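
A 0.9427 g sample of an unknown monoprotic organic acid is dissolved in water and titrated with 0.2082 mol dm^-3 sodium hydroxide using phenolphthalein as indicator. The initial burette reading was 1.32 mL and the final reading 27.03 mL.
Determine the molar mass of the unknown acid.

n(NaOH) = 0.02571 L × 0.2082 mol/L = 5.353 × 10^-3 mol
n(HA) = 5.353 × 10^-3 mol (1:1 ratio)
M = m / n = 0.9427 g / 5.353 × 10^-3 mol = 176.1 g/mol

176.1 g/mol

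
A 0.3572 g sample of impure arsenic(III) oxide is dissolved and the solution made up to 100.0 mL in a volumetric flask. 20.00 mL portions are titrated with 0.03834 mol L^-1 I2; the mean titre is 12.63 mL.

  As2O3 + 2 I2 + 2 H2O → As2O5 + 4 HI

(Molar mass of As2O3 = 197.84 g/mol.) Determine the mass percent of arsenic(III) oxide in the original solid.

n(I2) per titration = 0.01263 × 0.03834 = 4.842 × 10^-4 mol
From the 1:2 ratio, n(As2O3) in each aliquot = 1/2 × 4.842 × 10^-4 = 2.421 × 10^-4 mol
n(As2O3) in the whole flask = 2.421 × 10^-4 × 100.0/20.00 = 1.211 × 10^-3 mol
mass of As2O3 = 1.211 × 10^-3 × 197.84 = 0.2395 g
% As2O3 = 0.2395 / 0.3572 × 100 = 67.05 %

67.05 %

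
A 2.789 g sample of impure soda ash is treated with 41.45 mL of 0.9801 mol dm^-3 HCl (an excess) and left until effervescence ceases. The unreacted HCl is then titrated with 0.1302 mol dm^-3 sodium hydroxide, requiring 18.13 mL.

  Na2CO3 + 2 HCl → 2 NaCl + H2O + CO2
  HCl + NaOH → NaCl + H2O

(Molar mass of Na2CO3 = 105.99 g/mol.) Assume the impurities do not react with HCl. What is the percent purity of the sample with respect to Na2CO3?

n(HCl) added = 0.04145 × 0.9801 = 0.04063 mol
n(NaOH) used in back-titration = 0.01813 × 0.1302 = 2.361 × 10^-3 mol
n(HCl) left over = 2.361 × 10^-3 mol (1:1 ratio)
n(HCl) consumed by analyte = 0.04063 − 2.361 × 10^-3 = 0.03826 mol
From the 1:2 ratio, n(Na2CO3) = 1/2 × 0.03826 = 0.01913 mol
mass of Na2CO3 = 0.01913 × 105.99 = 2.028 g
% Na2CO3 = 2.028 / 2.789 × 100 = 72.71 %

72.71 %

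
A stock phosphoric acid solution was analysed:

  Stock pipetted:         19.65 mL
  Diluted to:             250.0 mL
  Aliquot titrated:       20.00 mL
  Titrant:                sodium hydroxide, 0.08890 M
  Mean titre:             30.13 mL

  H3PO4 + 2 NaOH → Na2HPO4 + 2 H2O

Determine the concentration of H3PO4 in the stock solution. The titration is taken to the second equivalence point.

0.8520 M

n(NaOH) = 0.03013 × 0.08890 = 2.679 × 10^-3 mol
From the 1:2 ratio, n(H3PO4) in the aliquot = 1/2 × 2.679 × 10^-3 = 1.339 × 10^-3 mol
[H3PO4]_dilute = 1.339 × 10^-3 / 0.02000 = 0.06696 mol/L
Dilution factor = 250.0 / 19.65 = 12.72
[H3PO4]_stock = 0.06696 × 12.72 = 0.8520 mol/L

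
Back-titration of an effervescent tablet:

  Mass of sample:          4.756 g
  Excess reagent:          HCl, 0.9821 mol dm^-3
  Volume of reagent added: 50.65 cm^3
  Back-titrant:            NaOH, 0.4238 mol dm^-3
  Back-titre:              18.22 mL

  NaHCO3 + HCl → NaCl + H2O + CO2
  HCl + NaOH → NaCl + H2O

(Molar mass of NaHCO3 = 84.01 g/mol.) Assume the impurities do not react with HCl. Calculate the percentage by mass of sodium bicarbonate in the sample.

74.23 %

n(HCl) added = 0.05065 × 0.9821 = 0.04974 mol
n(NaOH) used in back-titration = 0.01822 × 0.4238 = 7.722 × 10^-3 mol
n(HCl) left over = 7.722 × 10^-3 mol (1:1 ratio)
n(HCl) consumed by analyte = 0.04974 − 7.722 × 10^-3 = 0.04202 mol
n(NaHCO3) = 0.04202 mol (1:1 ratio)
mass of NaHCO3 = 0.04202 × 84.01 = 3.530 g
% NaHCO3 = 3.530 / 4.756 × 100 = 74.23 %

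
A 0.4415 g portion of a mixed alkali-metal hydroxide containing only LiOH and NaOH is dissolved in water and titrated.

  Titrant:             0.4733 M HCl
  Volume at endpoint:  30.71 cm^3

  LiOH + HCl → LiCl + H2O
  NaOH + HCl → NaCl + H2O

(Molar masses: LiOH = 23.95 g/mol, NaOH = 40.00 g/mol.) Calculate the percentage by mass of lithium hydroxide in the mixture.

n(HCl) = 0.03071 × 0.4733 = 0.01454 mol
Let x = n(LiOH), y = n(NaOH).
Titrant: 1x + 1y = 0.01454;  mass: 23.95x + 40.00y = 0.4415
Solving, x = 8.717 × 10^-3 mol, y = 5.818 × 10^-3 mol
mass of LiOH = 8.717 × 10^-3 × 23.95 = 0.2088 g
% LiOH = 0.2088 / 0.4415 × 100 = 47.28 %

47.28 %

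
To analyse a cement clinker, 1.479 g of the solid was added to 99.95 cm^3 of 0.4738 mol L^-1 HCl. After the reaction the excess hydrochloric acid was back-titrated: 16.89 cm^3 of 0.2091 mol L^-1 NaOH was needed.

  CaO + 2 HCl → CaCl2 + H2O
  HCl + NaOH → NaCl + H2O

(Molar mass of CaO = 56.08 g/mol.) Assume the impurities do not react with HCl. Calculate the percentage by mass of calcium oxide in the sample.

n(HCl) added = 0.09995 × 0.4738 = 0.04736 mol
n(NaOH) used in back-titration = 0.01689 × 0.2091 = 3.532 × 10^-3 mol
n(HCl) left over = 3.532 × 10^-3 mol (1:1 ratio)
n(HCl) consumed by analyte = 0.04736 − 3.532 × 10^-3 = 0.04382 mol
From the 1:2 ratio, n(CaO) = 1/2 × 0.04382 = 0.02191 mol
mass of CaO = 0.02191 × 56.08 = 1.229 g
% CaO = 1.229 / 1.479 × 100 = 83.09 %

83.09 %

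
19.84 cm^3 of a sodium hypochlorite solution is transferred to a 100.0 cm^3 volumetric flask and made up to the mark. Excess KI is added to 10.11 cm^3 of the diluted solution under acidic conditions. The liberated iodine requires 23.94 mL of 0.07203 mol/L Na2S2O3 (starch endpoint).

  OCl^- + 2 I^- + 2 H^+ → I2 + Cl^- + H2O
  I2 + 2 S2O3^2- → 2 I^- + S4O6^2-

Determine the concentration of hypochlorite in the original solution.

n(S2O3^2-) = 0.02394 × 0.07203 = 1.724 × 10^-3 mol
n(I2) = n(S2O3^2-)/2 = 8.622 × 10^-4 mol
n(OCl^-) in the aliquot = 8.622 × 10^-4 mol (1:1 ratio)
[OCl^-]_dilute = 8.622 × 10^-4 / 0.01011 = 0.08528 mol/L
[OCl^-]_original = 0.08528 × 100.0/19.84 = 0.4298 mol/L

0.4298 mol/L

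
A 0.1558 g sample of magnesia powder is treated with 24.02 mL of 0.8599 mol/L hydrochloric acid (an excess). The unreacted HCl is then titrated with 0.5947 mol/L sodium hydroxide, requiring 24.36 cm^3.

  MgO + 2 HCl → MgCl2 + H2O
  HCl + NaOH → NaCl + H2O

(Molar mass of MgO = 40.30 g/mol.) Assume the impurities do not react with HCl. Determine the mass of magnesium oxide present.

n(HCl) added = 0.02402 × 0.8599 = 0.02065 mol
n(NaOH) used in back-titration = 0.02436 × 0.5947 = 0.01449 mol
n(HCl) left over = 0.01449 mol (1:1 ratio)
n(HCl) consumed by analyte = 0.02065 − 0.01449 = 6.168 × 10^-3 mol
From the 1:2 ratio, n(MgO) = 1/2 × 6.168 × 10^-3 = 3.084 × 10^-3 mol
mass of MgO = 3.084 × 10^-3 × 40.30 = 0.1243 g

0.1243 g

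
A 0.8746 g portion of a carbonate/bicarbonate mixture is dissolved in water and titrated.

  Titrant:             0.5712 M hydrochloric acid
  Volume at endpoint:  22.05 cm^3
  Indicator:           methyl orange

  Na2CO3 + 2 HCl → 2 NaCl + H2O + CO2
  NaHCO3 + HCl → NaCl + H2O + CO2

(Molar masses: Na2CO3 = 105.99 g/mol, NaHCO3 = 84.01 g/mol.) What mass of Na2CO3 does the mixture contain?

n(HCl) = 0.02205 × 0.5712 = 0.01259 mol
Let x = n(Na2CO3), y = n(NaHCO3).
Titrant: 2x + 1y = 0.01259;  mass: 105.99x + 84.01y = 0.8746
Solving, x = 2.958 × 10^-3 mol, y = 6.678 × 10^-3 mol
mass of Na2CO3 = 2.958 × 10^-3 × 105.99 = 0.3135 g

0.3135 g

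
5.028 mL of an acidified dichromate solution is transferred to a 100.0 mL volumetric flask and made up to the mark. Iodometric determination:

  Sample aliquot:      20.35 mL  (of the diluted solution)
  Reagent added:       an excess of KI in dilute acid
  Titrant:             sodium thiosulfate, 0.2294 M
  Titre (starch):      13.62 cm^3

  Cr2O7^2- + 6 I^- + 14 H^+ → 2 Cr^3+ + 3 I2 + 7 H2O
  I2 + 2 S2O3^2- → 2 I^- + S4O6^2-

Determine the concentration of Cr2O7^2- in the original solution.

0.5089 M

n(S2O3^2-) = 0.01362 × 0.2294 = 3.124 × 10^-3 mol
n(I2) = n(S2O3^2-)/2 = 1.562 × 10^-3 mol
From the 1:3 ratio, n(Cr2O7^2-) in the aliquot = 1/3 × 1.562 × 10^-3 = 5.207 × 10^-4 mol
[Cr2O7^2-]_dilute = 5.207 × 10^-4 / 0.02035 = 0.02559 mol/L
[Cr2O7^2-]_original = 0.02559 × 100.0/5.028 = 0.5089 mol/L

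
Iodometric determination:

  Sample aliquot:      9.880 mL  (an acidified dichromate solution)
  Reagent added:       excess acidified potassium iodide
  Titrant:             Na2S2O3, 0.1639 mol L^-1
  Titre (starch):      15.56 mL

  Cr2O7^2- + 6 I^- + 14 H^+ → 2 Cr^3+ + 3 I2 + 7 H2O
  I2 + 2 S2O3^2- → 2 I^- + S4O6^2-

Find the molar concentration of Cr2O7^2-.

0.04302 mol/L

n(S2O3^2-) = 0.01556 × 0.1639 = 2.550 × 10^-3 mol
n(I2) = n(S2O3^2-)/2 = 1.275 × 10^-3 mol
From the 1:3 ratio, n(Cr2O7^2-) in the aliquot = 1/3 × 1.275 × 10^-3 = 4.250 × 10^-4 mol
[Cr2O7^2-] = 4.250 × 10^-4 / 0.009880 = 0.04302 mol/L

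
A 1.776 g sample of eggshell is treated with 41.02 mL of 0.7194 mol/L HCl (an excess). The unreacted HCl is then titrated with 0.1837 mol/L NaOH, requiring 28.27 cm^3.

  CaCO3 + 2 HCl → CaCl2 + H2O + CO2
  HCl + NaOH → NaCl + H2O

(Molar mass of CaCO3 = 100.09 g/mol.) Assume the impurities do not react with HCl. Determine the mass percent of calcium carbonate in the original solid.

n(HCl) added = 0.04102 × 0.7194 = 0.02951 mol
n(NaOH) used in back-titration = 0.02827 × 0.1837 = 5.193 × 10^-3 mol
n(HCl) left over = 5.193 × 10^-3 mol (1:1 ratio)
n(HCl) consumed by analyte = 0.02951 − 5.193 × 10^-3 = 0.02432 mol
From the 1:2 ratio, n(CaCO3) = 1/2 × 0.02432 = 0.01216 mol
mass of CaCO3 = 0.01216 × 100.09 = 1.217 g
% CaCO3 = 1.217 / 1.776 × 100 = 68.52 %

68.52 %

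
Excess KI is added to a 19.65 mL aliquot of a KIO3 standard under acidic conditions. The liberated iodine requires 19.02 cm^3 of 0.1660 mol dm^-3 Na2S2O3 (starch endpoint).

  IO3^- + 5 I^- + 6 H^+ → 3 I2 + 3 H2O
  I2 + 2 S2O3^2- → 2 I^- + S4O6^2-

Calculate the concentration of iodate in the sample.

0.02678 mol/L

n(S2O3^2-) = 0.01902 × 0.1660 = 3.157 × 10^-3 mol
n(I2) = n(S2O3^2-)/2 = 1.579 × 10^-3 mol
From the 1:3 ratio, n(IO3^-) in the aliquot = 1/3 × 1.579 × 10^-3 = 5.262 × 10^-4 mol
[IO3^-] = 5.262 × 10^-4 / 0.01965 = 0.02678 mol/L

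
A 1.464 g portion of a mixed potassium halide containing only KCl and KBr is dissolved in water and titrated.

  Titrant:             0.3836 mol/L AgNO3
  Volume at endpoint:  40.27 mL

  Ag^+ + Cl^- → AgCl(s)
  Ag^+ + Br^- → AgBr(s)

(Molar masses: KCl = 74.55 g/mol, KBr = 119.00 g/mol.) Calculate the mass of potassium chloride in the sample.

n(AgNO3) = 0.04027 × 0.3836 = 0.01545 mol
Let x = n(KCl), y = n(KBr).
Titrant: 1x + 1y = 0.01545;  mass: 74.55x + 119.00y = 1.464
Solving, x = 8.420 × 10^-3 mol, y = 7.028 × 10^-3 mol
mass of KCl = 8.420 × 10^-3 × 74.55 = 0.6277 g

0.6277 g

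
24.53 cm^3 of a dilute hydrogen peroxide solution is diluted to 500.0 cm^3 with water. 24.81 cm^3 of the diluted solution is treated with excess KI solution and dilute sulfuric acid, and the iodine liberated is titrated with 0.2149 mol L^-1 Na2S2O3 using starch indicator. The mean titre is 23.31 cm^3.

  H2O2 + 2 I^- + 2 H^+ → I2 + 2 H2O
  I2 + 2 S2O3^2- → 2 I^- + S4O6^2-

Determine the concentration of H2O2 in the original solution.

n(S2O3^2-) = 0.02331 × 0.2149 = 5.009 × 10^-3 mol
n(I2) = n(S2O3^2-)/2 = 2.505 × 10^-3 mol
n(H2O2) in the aliquot = 2.505 × 10^-3 mol (1:1 ratio)
[H2O2]_dilute = 2.505 × 10^-3 / 0.02481 = 0.1010 mol/L
[H2O2]_original = 0.1010 × 500.0/24.53 = 2.058 mol/L

2.058 mol/L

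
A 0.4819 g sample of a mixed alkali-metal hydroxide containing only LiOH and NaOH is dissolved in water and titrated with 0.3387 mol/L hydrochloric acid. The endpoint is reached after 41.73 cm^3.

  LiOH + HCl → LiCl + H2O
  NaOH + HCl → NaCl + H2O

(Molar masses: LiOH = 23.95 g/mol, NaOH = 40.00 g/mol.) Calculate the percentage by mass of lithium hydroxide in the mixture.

n(HCl) = 0.04173 × 0.3387 = 0.01413 mol
Let x = n(LiOH), y = n(NaOH).
Titrant: 1x + 1y = 0.01413;  mass: 23.95x + 40.00y = 0.4819
Solving, x = 5.200 × 10^-3 mol, y = 8.934 × 10^-3 mol
mass of LiOH = 5.200 × 10^-3 × 23.95 = 0.1245 g
% LiOH = 0.1245 / 0.4819 × 100 = 25.84 %

25.84 %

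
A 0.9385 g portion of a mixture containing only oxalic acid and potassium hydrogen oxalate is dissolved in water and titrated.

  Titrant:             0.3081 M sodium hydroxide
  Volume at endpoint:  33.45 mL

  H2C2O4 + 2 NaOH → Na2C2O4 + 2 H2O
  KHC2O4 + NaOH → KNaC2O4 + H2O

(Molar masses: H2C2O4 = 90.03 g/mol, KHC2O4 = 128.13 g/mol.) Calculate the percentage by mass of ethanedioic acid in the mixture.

22.04 %

n(NaOH) = 0.03345 × 0.3081 = 0.01031 mol
Let x = n(H2C2O4), y = n(KHC2O4).
Titrant: 2x + 1y = 0.01031;  mass: 90.03x + 128.13y = 0.9385
Solving, x = 2.298 × 10^-3 mol, y = 5.710 × 10^-3 mol
mass of H2C2O4 = 2.298 × 10^-3 × 90.03 = 0.2069 g
% H2C2O4 = 0.2069 / 0.9385 × 100 = 22.04 %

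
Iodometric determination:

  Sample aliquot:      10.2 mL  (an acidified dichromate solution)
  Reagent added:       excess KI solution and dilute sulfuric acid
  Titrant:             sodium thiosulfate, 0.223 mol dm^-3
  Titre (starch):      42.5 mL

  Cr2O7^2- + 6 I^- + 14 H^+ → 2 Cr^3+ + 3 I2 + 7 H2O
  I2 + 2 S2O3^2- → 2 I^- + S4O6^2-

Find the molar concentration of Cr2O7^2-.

0.155 mol/L

n(S2O3^2-) = 0.0425 × 0.223 = 9.48 × 10^-3 mol
n(I2) = n(S2O3^2-)/2 = 4.74 × 10^-3 mol
From the 1:3 ratio, n(Cr2O7^2-) in the aliquot = 1/3 × 4.74 × 10^-3 = 1.58 × 10^-3 mol
[Cr2O7^2-] = 1.58 × 10^-3 / 0.0102 = 0.155 mol/L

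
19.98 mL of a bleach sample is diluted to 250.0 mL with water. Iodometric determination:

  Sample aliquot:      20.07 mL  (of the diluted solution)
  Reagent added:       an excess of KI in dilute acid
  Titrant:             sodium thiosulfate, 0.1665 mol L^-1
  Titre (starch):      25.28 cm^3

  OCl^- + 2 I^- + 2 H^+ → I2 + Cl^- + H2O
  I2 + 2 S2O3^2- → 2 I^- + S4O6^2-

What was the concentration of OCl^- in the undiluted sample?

n(S2O3^2-) = 0.02528 × 0.1665 = 4.209 × 10^-3 mol
n(I2) = n(S2O3^2-)/2 = 2.105 × 10^-3 mol
n(OCl^-) in the aliquot = 2.105 × 10^-3 mol (1:1 ratio)
[OCl^-]_dilute = 2.105 × 10^-3 / 0.02007 = 0.1049 mol/L
[OCl^-]_original = 0.1049 × 250.0/19.98 = 1.312 mol/L

1.312 mol/L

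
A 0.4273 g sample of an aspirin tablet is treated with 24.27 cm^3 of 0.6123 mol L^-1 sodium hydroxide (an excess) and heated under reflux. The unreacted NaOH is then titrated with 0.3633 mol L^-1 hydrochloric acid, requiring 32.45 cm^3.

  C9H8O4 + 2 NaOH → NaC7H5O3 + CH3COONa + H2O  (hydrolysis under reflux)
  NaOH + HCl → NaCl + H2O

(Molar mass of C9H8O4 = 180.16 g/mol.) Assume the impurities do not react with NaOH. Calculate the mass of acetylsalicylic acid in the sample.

0.2767 g

n(NaOH) added = 0.02427 × 0.6123 = 0.01486 mol
n(HCl) used in back-titration = 0.03245 × 0.3633 = 0.01179 mol
n(NaOH) left over = 0.01179 mol (1:1 ratio)
n(NaOH) consumed by analyte = 0.01486 − 0.01179 = 3.071 × 10^-3 mol
From the 1:2 ratio, n(C9H8O4) = 1/2 × 3.071 × 10^-3 = 1.536 × 10^-3 mol
mass of C9H8O4 = 1.536 × 10^-3 × 180.16 = 0.2767 g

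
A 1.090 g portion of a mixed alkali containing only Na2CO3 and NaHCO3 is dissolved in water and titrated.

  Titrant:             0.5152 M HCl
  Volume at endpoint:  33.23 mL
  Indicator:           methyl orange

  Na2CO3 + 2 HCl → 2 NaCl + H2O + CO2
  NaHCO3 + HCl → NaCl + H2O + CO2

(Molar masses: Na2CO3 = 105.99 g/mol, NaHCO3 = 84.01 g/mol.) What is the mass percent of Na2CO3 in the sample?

n(HCl) = 0.03323 × 0.5152 = 0.01712 mol
Let x = n(Na2CO3), y = n(NaHCO3).
Titrant: 2x + 1y = 0.01712;  mass: 105.99x + 84.01y = 1.090
Solving, x = 5.614 × 10^-3 mol, y = 5.891 × 10^-3 mol
mass of Na2CO3 = 5.614 × 10^-3 × 105.99 = 0.5951 g
% Na2CO3 = 0.5951 / 1.090 × 100 = 54.59 %

54.59 %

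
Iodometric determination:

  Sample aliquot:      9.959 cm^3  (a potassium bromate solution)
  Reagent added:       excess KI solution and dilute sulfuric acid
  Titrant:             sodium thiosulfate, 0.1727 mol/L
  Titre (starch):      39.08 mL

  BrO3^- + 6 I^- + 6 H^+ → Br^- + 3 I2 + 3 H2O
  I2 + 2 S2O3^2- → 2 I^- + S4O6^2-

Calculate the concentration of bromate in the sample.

0.1129 mol/L

n(S2O3^2-) = 0.03908 × 0.1727 = 6.749 × 10^-3 mol
n(I2) = n(S2O3^2-)/2 = 3.375 × 10^-3 mol
From the 1:3 ratio, n(BrO3^-) in the aliquot = 1/3 × 3.375 × 10^-3 = 1.125 × 10^-3 mol
[BrO3^-] = 1.125 × 10^-3 / 0.009959 = 0.1129 mol/L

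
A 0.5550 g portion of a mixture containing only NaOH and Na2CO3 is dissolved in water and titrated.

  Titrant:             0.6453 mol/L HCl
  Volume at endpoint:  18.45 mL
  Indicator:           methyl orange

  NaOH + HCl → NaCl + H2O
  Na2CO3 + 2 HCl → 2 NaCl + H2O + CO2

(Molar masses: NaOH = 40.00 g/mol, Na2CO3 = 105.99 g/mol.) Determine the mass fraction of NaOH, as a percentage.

42.12 %

n(HCl) = 0.01845 × 0.6453 = 0.01191 mol
Let x = n(NaOH), y = n(Na2CO3).
Titrant: 1x + 2y = 0.01191;  mass: 40.00x + 105.99y = 0.5550
Solving, x = 5.844 × 10^-3 mol, y = 3.031 × 10^-3 mol
mass of NaOH = 5.844 × 10^-3 × 40.00 = 0.2338 g
% NaOH = 0.2338 / 0.5550 × 100 = 42.12 %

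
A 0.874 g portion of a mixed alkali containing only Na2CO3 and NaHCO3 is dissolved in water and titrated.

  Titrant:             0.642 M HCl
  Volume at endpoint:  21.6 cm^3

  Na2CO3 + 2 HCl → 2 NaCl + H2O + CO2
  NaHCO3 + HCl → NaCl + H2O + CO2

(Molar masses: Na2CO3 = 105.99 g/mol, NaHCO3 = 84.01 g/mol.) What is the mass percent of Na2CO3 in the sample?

56.9 %

n(HCl) = 0.0216 × 0.642 = 0.0139 mol
Let x = n(Na2CO3), y = n(NaHCO3).
Titrant: 2x + 1y = 0.0139;  mass: 105.99x + 84.01y = 0.874
Solving, x = 4.69 × 10^-3 mol, y = 4.49 × 10^-3 mol
mass of Na2CO3 = 4.69 × 10^-3 × 105.99 = 0.497 g
% Na2CO3 = 0.497 / 0.874 × 100 = 56.9 %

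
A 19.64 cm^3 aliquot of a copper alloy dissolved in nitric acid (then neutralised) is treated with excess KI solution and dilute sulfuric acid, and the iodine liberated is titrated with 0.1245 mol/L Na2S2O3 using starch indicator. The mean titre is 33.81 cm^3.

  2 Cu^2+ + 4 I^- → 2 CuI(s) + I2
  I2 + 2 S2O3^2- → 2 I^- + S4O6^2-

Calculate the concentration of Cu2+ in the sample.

n(S2O3^2-) = 0.03381 × 0.1245 = 4.209 × 10^-3 mol
n(I2) = n(S2O3^2-)/2 = 2.105 × 10^-3 mol
From the 2:1 ratio, n(Cu2+) in the aliquot = 2/1 × 2.105 × 10^-3 = 4.209 × 10^-3 mol
[Cu2+] = 4.209 × 10^-3 / 0.01964 = 0.2143 mol/L

0.2143 mol/L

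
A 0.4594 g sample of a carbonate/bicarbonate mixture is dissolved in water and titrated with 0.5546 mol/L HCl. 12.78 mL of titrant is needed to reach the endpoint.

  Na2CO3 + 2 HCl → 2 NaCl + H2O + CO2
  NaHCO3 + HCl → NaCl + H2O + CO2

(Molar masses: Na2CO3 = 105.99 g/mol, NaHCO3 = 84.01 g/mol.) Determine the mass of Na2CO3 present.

0.2325 g

n(HCl) = 0.01278 × 0.5546 = 7.088 × 10^-3 mol
Let x = n(Na2CO3), y = n(NaHCO3).
Titrant: 2x + 1y = 7.088 × 10^-3;  mass: 105.99x + 84.01y = 0.4594
Solving, x = 2.193 × 10^-3 mol, y = 2.701 × 10^-3 mol
mass of Na2CO3 = 2.193 × 10^-3 × 105.99 = 0.2325 g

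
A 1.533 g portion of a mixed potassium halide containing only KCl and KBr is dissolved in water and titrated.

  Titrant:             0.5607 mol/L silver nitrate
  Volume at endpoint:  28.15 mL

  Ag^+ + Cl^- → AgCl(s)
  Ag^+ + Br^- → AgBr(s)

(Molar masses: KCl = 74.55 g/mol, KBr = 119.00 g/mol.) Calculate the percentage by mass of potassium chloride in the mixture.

n(AgNO3) = 0.02815 × 0.5607 = 0.01578 mol
Let x = n(KCl), y = n(KBr).
Titrant: 1x + 1y = 0.01578;  mass: 74.55x + 119.00y = 1.533
Solving, x = 7.767 × 10^-3 mol, y = 8.016 × 10^-3 mol
mass of KCl = 7.767 × 10^-3 × 74.55 = 0.5791 g
% KCl = 0.5791 / 1.533 × 100 = 37.77 %

37.77 %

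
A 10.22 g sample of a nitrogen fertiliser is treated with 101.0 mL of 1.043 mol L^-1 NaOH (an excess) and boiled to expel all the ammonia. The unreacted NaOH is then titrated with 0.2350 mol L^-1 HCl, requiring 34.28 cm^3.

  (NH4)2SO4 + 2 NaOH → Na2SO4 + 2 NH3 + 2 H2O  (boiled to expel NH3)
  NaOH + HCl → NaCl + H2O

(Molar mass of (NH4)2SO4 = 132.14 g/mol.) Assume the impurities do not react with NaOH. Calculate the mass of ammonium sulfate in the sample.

n(NaOH) added = 0.1010 × 1.043 = 0.1053 mol
n(HCl) used in back-titration = 0.03428 × 0.2350 = 8.056 × 10^-3 mol
n(NaOH) left over = 8.056 × 10^-3 mol (1:1 ratio)
n(NaOH) consumed by analyte = 0.1053 − 8.056 × 10^-3 = 0.09729 mol
From the 1:2 ratio, n((NH4)2SO4) = 1/2 × 0.09729 = 0.04864 mol
mass of (NH4)2SO4 = 0.04864 × 132.14 = 6.428 g

6.428 g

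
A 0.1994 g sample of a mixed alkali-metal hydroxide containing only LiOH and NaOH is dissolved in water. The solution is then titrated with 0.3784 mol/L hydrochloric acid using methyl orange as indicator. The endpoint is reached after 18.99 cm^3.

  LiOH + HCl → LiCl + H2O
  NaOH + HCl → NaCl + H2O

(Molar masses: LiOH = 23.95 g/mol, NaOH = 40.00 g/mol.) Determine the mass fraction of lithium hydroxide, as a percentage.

65.88 %

n(HCl) = 0.01899 × 0.3784 = 7.186 × 10^-3 mol
Let x = n(LiOH), y = n(NaOH).
Titrant: 1x + 1y = 7.186 × 10^-3;  mass: 23.95x + 40.00y = 0.1994
Solving, x = 5.485 × 10^-3 mol, y = 1.701 × 10^-3 mol
mass of LiOH = 5.485 × 10^-3 × 23.95 = 0.1314 g
% LiOH = 0.1314 / 0.1994 × 100 = 65.88 %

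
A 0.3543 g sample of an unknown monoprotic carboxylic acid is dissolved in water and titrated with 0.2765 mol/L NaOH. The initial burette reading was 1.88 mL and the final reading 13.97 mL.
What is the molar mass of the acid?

106.0 g/mol

n(NaOH) = 0.01209 L × 0.2765 mol/L = 3.343 × 10^-3 mol
n(HA) = 3.343 × 10^-3 mol (1:1 ratio)
M = m / n = 0.3543 g / 3.343 × 10^-3 mol = 106.0 g/mol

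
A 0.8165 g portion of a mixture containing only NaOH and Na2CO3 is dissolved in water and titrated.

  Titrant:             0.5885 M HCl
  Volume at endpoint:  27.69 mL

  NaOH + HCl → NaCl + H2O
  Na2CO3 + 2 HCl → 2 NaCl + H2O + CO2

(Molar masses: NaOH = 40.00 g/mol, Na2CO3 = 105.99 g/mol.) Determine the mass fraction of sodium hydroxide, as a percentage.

17.75 %

n(HCl) = 0.02769 × 0.5885 = 0.01630 mol
Let x = n(NaOH), y = n(Na2CO3).
Titrant: 1x + 2y = 0.01630;  mass: 40.00x + 105.99y = 0.8165
Solving, x = 3.623 × 10^-3 mol, y = 6.336 × 10^-3 mol
mass of NaOH = 3.623 × 10^-3 × 40.00 = 0.1449 g
% NaOH = 0.1449 / 0.8165 × 100 = 17.75 %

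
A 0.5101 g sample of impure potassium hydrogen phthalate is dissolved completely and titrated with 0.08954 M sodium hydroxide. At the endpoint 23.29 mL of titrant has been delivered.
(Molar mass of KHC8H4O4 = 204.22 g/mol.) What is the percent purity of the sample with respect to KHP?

83.49 %

KHC8H4O4 + NaOH → KNaC8H4O4 + H2O
n(NaOH) = 0.02329 L × 0.08954 mol/L = 2.085 × 10^-3 mol
n(KHC8H4O4) = 2.085 × 10^-3 mol (1:1 ratio)
mass of KHC8H4O4 = 2.085 × 10^-3 × 204.22 g/mol = 0.4259 g
% KHC8H4O4 = 0.4259 / 0.5101 × 100 = 83.49 %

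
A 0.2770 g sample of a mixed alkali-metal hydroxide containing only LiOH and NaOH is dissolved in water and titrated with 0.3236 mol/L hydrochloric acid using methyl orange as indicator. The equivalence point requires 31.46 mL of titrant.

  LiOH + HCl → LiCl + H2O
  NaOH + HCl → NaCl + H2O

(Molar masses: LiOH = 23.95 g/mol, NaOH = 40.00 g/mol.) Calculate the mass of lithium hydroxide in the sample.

n(HCl) = 0.03146 × 0.3236 = 0.01018 mol
Let x = n(LiOH), y = n(NaOH).
Titrant: 1x + 1y = 0.01018;  mass: 23.95x + 40.00y = 0.2770
Solving, x = 8.113 × 10^-3 mol, y = 2.067 × 10^-3 mol
mass of LiOH = 8.113 × 10^-3 × 23.95 = 0.1943 g

0.1943 g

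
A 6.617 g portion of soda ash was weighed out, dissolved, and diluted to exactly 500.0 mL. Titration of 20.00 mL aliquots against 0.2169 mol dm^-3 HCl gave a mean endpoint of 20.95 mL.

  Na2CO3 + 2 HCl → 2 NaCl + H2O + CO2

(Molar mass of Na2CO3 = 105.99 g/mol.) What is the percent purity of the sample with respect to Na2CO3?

n(HCl) per titration = 0.02095 × 0.2169 = 4.544 × 10^-3 mol
From the 1:2 ratio, n(Na2CO3) in each aliquot = 1/2 × 4.544 × 10^-3 = 2.272 × 10^-3 mol
n(Na2CO3) in the whole flask = 2.272 × 10^-3 × 500.0/20.00 = 0.05680 mol
mass of Na2CO3 = 0.05680 × 105.99 = 6.020 g
% Na2CO3 = 6.020 / 6.617 × 100 = 90.98 %

90.98 %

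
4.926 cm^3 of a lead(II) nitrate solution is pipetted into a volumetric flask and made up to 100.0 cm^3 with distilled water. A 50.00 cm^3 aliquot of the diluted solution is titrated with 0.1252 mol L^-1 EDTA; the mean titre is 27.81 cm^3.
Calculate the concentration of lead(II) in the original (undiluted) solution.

1.414 mol/L

Pb^2+ + EDTA^4- → [Pb(EDTA)]^2-
n(EDTA) = 0.02781 × 0.1252 = 3.482 × 10^-3 mol
n(Pb2+) in the aliquot = 3.482 × 10^-3 mol (1:1 ratio)
[Pb2+]_dilute = 3.482 × 10^-3 / 0.05000 = 0.06964 mol/L
Dilution factor = 100.0 / 4.926 = 20.30
[Pb2+]_stock = 0.06964 × 20.30 = 1.414 mol/L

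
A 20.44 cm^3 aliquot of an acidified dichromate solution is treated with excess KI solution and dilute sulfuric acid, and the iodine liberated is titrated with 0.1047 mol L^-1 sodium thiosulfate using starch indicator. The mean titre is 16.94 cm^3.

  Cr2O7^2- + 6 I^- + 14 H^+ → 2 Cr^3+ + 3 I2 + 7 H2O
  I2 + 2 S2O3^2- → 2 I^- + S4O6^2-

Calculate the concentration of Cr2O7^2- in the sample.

0.01446 mol/L

n(S2O3^2-) = 0.01694 × 0.1047 = 1.774 × 10^-3 mol
n(I2) = n(S2O3^2-)/2 = 8.868 × 10^-4 mol
From the 1:3 ratio, n(Cr2O7^2-) in the aliquot = 1/3 × 8.868 × 10^-4 = 2.956 × 10^-4 mol
[Cr2O7^2-] = 2.956 × 10^-4 / 0.02044 = 0.01446 mol/L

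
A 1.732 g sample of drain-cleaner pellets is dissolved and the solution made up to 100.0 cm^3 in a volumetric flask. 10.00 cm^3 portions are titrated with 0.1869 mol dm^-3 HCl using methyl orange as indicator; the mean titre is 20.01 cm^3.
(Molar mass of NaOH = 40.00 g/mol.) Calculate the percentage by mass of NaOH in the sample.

NaOH + HCl → NaCl + H2O
n(HCl) per titration = 0.02001 × 0.1869 = 3.740 × 10^-3 mol
n(NaOH) in each aliquot = 3.740 × 10^-3 mol (1:1 ratio)
n(NaOH) in the whole flask = 3.740 × 10^-3 × 100.0/10.00 = 0.03740 mol
mass of NaOH = 0.03740 × 40.00 = 1.496 g
% NaOH = 1.496 / 1.732 × 100 = 86.37 %

86.37 %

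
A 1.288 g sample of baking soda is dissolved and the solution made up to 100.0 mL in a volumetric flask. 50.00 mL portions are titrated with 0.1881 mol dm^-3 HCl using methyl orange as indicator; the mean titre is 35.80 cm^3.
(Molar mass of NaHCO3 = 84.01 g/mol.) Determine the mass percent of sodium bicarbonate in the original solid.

87.84 %

NaHCO3 + HCl → NaCl + H2O + CO2
n(HCl) per titration = 0.03580 × 0.1881 = 6.734 × 10^-3 mol
n(NaHCO3) in each aliquot = 6.734 × 10^-3 mol (1:1 ratio)
n(NaHCO3) in the whole flask = 6.734 × 10^-3 × 100.0/50.00 = 0.01347 mol
mass of NaHCO3 = 0.01347 × 84.01 = 1.131 g
% NaHCO3 = 1.131 / 1.288 × 100 = 87.84 %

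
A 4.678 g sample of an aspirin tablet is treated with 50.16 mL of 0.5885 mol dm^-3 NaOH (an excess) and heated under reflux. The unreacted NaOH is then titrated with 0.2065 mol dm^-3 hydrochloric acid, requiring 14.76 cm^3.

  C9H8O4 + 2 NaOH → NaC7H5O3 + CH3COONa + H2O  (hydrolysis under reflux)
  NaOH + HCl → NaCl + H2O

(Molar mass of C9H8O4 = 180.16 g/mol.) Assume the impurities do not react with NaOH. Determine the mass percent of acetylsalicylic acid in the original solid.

n(NaOH) added = 0.05016 × 0.5885 = 0.02952 mol
n(HCl) used in back-titration = 0.01476 × 0.2065 = 3.048 × 10^-3 mol
n(NaOH) left over = 3.048 × 10^-3 mol (1:1 ratio)
n(NaOH) consumed by analyte = 0.02952 − 3.048 × 10^-3 = 0.02647 mol
From the 1:2 ratio, n(C9H8O4) = 1/2 × 0.02647 = 0.01324 mol
mass of C9H8O4 = 0.01324 × 180.16 = 2.385 g
% C9H8O4 = 2.385 / 4.678 × 100 = 50.97 %

50.97 %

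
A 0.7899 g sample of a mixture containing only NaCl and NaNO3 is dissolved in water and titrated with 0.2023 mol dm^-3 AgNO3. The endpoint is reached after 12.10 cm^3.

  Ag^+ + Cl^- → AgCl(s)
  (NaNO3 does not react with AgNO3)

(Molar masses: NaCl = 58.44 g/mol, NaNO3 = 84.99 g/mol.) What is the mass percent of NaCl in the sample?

18.11 %

n(AgNO3) = 0.01210 × 0.2023 = 2.448 × 10^-3 mol
Let x = n(NaCl), y = n(NaNO3).
Titrant: 1x = 2.448 × 10^-3;  mass: 58.44x + 84.99y = 0.7899
Solving, x = 2.448 × 10^-3 mol, y = 7.611 × 10^-3 mol
mass of NaCl = 2.448 × 10^-3 × 58.44 = 0.1431 g
% NaCl = 0.1431 / 0.7899 × 100 = 18.11 %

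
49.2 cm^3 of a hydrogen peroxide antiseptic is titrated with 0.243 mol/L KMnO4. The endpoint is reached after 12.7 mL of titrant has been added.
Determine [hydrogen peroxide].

0.157 mol/L

2 MnO4^- + 5 H2O2 + 6 H^+ → 2 Mn^2+ + 5 O2 + 8 H2O
n(KMnO4) = 0.0127 L × 0.243 mol/L = 3.09 × 10^-3 mol
From the 5:2 mole ratio, n(H2O2) = 5/2 × 3.09 × 10^-3 = 7.72 × 10^-3 mol
[H2O2] = 7.72 × 10^-3 mol / 0.0492 L = 0.157 mol/L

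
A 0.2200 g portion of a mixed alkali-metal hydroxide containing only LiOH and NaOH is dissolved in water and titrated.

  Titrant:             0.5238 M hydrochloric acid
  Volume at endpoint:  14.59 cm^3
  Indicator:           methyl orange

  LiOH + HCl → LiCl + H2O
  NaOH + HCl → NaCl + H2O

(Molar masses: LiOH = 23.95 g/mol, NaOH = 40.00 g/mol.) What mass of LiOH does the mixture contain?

0.1279 g

n(HCl) = 0.01459 × 0.5238 = 7.642 × 10^-3 mol
Let x = n(LiOH), y = n(NaOH).
Titrant: 1x + 1y = 7.642 × 10^-3;  mass: 23.95x + 40.00y = 0.2200
Solving, x = 5.339 × 10^-3 mol, y = 2.303 × 10^-3 mol
mass of LiOH = 5.339 × 10^-3 × 23.95 = 0.1279 g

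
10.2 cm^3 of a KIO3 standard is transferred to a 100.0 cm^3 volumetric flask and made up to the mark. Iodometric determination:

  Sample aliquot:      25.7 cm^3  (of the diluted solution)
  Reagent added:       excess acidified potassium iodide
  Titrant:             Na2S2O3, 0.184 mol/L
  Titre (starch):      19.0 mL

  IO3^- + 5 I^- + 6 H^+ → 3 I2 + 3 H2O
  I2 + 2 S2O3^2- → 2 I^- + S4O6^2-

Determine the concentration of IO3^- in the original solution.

0.222 mol/L

n(S2O3^2-) = 0.0190 × 0.184 = 3.50 × 10^-3 mol
n(I2) = n(S2O3^2-)/2 = 1.75 × 10^-3 mol
From the 1:3 ratio, n(IO3^-) in the aliquot = 1/3 × 1.75 × 10^-3 = 5.83 × 10^-4 mol
[IO3^-]_dilute = 5.83 × 10^-4 / 0.0257 = 0.0227 mol/L
[IO3^-]_original = 0.0227 × 100.0/10.2 = 0.222 mol/L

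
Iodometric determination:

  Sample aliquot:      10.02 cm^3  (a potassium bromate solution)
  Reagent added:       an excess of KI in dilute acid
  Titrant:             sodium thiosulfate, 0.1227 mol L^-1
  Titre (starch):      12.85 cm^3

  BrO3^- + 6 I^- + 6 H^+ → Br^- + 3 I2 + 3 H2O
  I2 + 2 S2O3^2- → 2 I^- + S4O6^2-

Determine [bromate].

0.02623 mol/L

n(S2O3^2-) = 0.01285 × 0.1227 = 1.577 × 10^-3 mol
n(I2) = n(S2O3^2-)/2 = 7.883 × 10^-4 mol
From the 1:3 ratio, n(BrO3^-) in the aliquot = 1/3 × 7.883 × 10^-4 = 2.628 × 10^-4 mol
[BrO3^-] = 2.628 × 10^-4 / 0.01002 = 0.02623 mol/L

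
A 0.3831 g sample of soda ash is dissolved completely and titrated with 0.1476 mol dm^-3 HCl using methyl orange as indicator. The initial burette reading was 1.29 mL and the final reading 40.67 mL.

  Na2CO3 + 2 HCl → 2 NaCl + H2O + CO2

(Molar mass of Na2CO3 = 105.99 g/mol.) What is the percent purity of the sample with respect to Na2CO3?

n(HCl) = 0.03938 L × 0.1476 mol/L = 5.812 × 10^-3 mol
From the 1:2 ratio, n(Na2CO3) = 1/2 × 5.812 × 10^-3 = 2.906 × 10^-3 mol
mass of Na2CO3 = 2.906 × 10^-3 × 105.99 g/mol = 0.3080 g
% Na2CO3 = 0.3080 / 0.3831 × 100 = 80.41 %

80.41 %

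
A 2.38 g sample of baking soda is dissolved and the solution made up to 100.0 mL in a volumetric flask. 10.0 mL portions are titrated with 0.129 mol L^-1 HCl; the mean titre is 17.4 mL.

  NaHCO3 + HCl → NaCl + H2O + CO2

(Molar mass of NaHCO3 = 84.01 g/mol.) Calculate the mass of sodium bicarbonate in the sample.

n(HCl) per titration = 0.0174 × 0.129 = 2.24 × 10^-3 mol
n(NaHCO3) in each aliquot = 2.24 × 10^-3 mol (1:1 ratio)
n(NaHCO3) in the whole flask = 2.24 × 10^-3 × 100.0/10.0 = 0.0224 mol
mass of NaHCO3 = 0.0224 × 84.01 = 1.89 g

1.89 g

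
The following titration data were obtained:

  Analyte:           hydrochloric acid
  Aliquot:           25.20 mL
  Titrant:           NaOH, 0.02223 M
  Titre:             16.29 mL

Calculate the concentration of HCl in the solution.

HCl + NaOH → NaCl + H2O
n(NaOH) = 0.01629 L × 0.02223 mol/L = 3.621 × 10^-4 mol
n(HCl) = 3.621 × 10^-4 mol (1:1 mole ratio)
[HCl] = 3.621 × 10^-4 mol / 0.02520 L = 0.01437 mol/L

0.01437 M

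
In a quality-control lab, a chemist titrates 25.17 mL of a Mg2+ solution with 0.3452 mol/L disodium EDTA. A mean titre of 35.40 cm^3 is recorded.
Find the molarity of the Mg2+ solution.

Mg^2+ + EDTA^4- → [Mg(EDTA)]^2-
n(EDTA) = 0.03540 L × 0.3452 mol/L = 0.01222 mol
n(Mg2+) = 0.01222 mol (1:1 mole ratio)
[Mg2+] = 0.01222 mol / 0.02517 L = 0.4855 mol/L

0.4855 mol/L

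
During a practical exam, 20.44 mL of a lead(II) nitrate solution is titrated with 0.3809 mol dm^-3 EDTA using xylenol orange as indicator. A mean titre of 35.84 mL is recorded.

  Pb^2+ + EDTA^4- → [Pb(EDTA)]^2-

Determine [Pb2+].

n(EDTA) = 0.03584 L × 0.3809 mol/L = 0.01365 mol
n(Pb2+) = 0.01365 mol (1:1 mole ratio)
[Pb2+] = 0.01365 mol / 0.02044 L = 0.6679 mol/L

0.6679 mol/L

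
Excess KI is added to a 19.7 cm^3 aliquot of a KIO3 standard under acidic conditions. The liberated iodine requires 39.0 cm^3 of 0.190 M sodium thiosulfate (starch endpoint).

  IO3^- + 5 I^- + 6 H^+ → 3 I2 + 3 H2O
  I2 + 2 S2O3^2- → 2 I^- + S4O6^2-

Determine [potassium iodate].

n(S2O3^2-) = 0.0390 × 0.190 = 7.41 × 10^-3 mol
n(I2) = n(S2O3^2-)/2 = 3.71 × 10^-3 mol
From the 1:3 ratio, n(IO3^-) in the aliquot = 1/3 × 3.71 × 10^-3 = 1.23 × 10^-3 mol
[IO3^-] = 1.23 × 10^-3 / 0.0197 = 0.0627 mol/L

0.0627 M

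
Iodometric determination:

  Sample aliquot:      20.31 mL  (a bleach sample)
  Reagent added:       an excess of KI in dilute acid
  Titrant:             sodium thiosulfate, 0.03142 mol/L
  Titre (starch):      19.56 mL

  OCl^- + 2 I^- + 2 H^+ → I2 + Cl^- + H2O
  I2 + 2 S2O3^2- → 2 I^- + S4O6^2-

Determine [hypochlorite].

n(S2O3^2-) = 0.01956 × 0.03142 = 6.146 × 10^-4 mol
n(I2) = n(S2O3^2-)/2 = 3.073 × 10^-4 mol
n(OCl^-) in the aliquot = 3.073 × 10^-4 mol (1:1 ratio)
[OCl^-] = 3.073 × 10^-4 / 0.02031 = 0.01513 mol/L

0.01513 mol/L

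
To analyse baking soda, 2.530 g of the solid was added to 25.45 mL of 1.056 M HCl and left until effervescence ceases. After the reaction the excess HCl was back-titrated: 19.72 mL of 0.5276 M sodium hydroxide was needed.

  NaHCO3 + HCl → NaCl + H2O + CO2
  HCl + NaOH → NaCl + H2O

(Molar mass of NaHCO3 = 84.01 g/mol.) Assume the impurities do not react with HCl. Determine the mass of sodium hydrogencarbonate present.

1.384 g

n(HCl) added = 0.02545 × 1.056 = 0.02688 mol
n(NaOH) used in back-titration = 0.01972 × 0.5276 = 0.01040 mol
n(HCl) left over = 0.01040 mol (1:1 ratio)
n(HCl) consumed by analyte = 0.02688 − 0.01040 = 0.01647 mol
n(NaHCO3) = 0.01647 mol (1:1 ratio)
mass of NaHCO3 = 0.01647 × 84.01 = 1.384 g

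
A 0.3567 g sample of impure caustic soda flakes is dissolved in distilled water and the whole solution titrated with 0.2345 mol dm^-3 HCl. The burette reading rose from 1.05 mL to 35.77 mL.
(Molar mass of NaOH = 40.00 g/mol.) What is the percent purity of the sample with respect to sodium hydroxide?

91.30 %

NaOH + HCl → NaCl + H2O
n(HCl) = 0.03472 L × 0.2345 mol/L = 8.142 × 10^-3 mol
n(NaOH) = 8.142 × 10^-3 mol (1:1 ratio)
mass of NaOH = 8.142 × 10^-3 × 40.00 g/mol = 0.3257 g
% NaOH = 0.3257 / 0.3567 × 100 = 91.30 %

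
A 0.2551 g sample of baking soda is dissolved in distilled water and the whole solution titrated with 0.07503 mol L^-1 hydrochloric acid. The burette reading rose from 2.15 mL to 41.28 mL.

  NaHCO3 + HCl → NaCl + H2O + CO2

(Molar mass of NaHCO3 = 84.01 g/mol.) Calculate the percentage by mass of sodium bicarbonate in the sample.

n(HCl) = 0.03913 L × 0.07503 mol/L = 2.936 × 10^-3 mol
n(NaHCO3) = 2.936 × 10^-3 mol (1:1 ratio)
mass of NaHCO3 = 2.936 × 10^-3 × 84.01 g/mol = 0.2466 g
% NaHCO3 = 0.2466 / 0.2551 × 100 = 96.69 %

96.69 %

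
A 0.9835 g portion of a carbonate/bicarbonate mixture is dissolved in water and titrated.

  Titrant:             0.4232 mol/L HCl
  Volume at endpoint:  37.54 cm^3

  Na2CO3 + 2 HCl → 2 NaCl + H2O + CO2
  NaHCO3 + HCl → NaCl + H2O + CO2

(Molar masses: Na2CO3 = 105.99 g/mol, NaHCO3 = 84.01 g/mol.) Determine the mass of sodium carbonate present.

0.6000 g

n(HCl) = 0.03754 × 0.4232 = 0.01589 mol
Let x = n(Na2CO3), y = n(NaHCO3).
Titrant: 2x + 1y = 0.01589;  mass: 105.99x + 84.01y = 0.9835
Solving, x = 5.661 × 10^-3 mol, y = 4.565 × 10^-3 mol
mass of Na2CO3 = 5.661 × 10^-3 × 105.99 = 0.6000 g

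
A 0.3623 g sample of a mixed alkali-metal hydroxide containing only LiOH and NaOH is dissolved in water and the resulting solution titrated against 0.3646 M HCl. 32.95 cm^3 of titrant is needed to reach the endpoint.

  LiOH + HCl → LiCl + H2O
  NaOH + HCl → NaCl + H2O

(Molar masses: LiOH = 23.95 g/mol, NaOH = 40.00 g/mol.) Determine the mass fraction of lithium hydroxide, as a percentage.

n(HCl) = 0.03295 × 0.3646 = 0.01201 mol
Let x = n(LiOH), y = n(NaOH).
Titrant: 1x + 1y = 0.01201;  mass: 23.95x + 40.00y = 0.3623
Solving, x = 7.367 × 10^-3 mol, y = 4.646 × 10^-3 mol
mass of LiOH = 7.367 × 10^-3 × 23.95 = 0.1764 g
% LiOH = 0.1764 / 0.3623 × 100 = 48.70 %

48.70 %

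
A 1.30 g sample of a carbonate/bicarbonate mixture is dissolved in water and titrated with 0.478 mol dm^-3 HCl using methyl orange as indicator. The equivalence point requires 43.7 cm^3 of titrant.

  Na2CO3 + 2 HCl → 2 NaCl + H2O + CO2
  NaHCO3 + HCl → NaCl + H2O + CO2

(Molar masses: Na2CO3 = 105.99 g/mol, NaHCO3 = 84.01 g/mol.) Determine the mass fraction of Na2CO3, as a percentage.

n(HCl) = 0.0437 × 0.478 = 0.0209 mol
Let x = n(Na2CO3), y = n(NaHCO3).
Titrant: 2x + 1y = 0.0209;  mass: 105.99x + 84.01y = 1.30
Solving, x = 7.33 × 10^-3 mol, y = 6.22 × 10^-3 mol
mass of Na2CO3 = 7.33 × 10^-3 × 105.99 = 0.777 g
% Na2CO3 = 0.777 / 1.30 × 100 = 59.8 %

59.8 %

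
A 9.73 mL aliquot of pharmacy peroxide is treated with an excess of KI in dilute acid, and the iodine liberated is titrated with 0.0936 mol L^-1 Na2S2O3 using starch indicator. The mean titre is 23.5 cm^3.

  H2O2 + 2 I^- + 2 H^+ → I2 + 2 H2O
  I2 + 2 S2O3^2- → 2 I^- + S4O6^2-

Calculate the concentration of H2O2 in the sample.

n(S2O3^2-) = 0.0235 × 0.0936 = 2.20 × 10^-3 mol
n(I2) = n(S2O3^2-)/2 = 1.10 × 10^-3 mol
n(H2O2) in the aliquot = 1.10 × 10^-3 mol (1:1 ratio)
[H2O2] = 1.10 × 10^-3 / 0.00973 = 0.113 mol/L

0.113 mol/L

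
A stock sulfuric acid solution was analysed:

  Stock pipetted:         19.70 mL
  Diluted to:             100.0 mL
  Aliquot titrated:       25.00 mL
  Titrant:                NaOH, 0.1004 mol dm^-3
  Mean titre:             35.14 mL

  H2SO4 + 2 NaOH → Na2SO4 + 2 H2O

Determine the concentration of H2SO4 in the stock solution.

0.3582 mol/L

n(NaOH) = 0.03514 × 0.1004 = 3.528 × 10^-3 mol
From the 1:2 ratio, n(H2SO4) in the aliquot = 1/2 × 3.528 × 10^-3 = 1.764 × 10^-3 mol
[H2SO4]_dilute = 1.764 × 10^-3 / 0.02500 = 0.07056 mol/L
Dilution factor = 100.0 / 19.70 = 5.076
[H2SO4]_stock = 0.07056 × 5.076 = 0.3582 mol/L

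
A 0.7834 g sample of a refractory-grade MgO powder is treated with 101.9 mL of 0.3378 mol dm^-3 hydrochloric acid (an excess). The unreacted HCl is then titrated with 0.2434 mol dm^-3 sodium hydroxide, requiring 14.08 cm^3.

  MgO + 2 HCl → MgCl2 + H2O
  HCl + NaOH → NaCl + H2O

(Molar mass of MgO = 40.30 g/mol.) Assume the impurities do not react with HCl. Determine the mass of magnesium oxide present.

0.6245 g

n(HCl) added = 0.1019 × 0.3378 = 0.03442 mol
n(NaOH) used in back-titration = 0.01408 × 0.2434 = 3.427 × 10^-3 mol
n(HCl) left over = 3.427 × 10^-3 mol (1:1 ratio)
n(HCl) consumed by analyte = 0.03442 − 3.427 × 10^-3 = 0.03099 mol
From the 1:2 ratio, n(MgO) = 1/2 × 0.03099 = 0.01550 mol
mass of MgO = 0.01550 × 40.30 = 0.6245 g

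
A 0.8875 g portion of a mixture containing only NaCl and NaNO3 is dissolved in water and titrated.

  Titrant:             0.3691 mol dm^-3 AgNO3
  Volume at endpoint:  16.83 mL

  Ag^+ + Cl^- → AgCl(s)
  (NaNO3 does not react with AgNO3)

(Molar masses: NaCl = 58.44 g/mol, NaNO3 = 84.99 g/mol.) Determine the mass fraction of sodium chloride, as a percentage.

n(AgNO3) = 0.01683 × 0.3691 = 6.212 × 10^-3 mol
Let x = n(NaCl), y = n(NaNO3).
Titrant: 1x = 6.212 × 10^-3;  mass: 58.44x + 84.99y = 0.8875
Solving, x = 6.212 × 10^-3 mol, y = 6.171 × 10^-3 mol
mass of NaCl = 6.212 × 10^-3 × 58.44 = 0.3630 g
% NaCl = 0.3630 / 0.8875 × 100 = 40.90 %

40.90 %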